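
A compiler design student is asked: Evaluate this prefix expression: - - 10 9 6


Parsing prefix expression: - - 10 9 6
Step 1: Innermost operation '- 10 9'
  10 - 9 = 1
Step 2: Outer operation '- [1] 6'
  1 - 6 = -5

-5


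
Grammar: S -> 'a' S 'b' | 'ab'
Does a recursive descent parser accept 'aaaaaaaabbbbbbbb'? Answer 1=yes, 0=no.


Grammar accepts strings of the form a^n b^n (n >= 1)
Word: 'aaaaaaaabbbbbbbb'
Counting: 8 a's and 8 b's
Check: 8 == 8? Yes
Derivation (S -> aSb applied 7 time(s), then S -> ab): S => aSb => aaSbb => aaaSbbb => aaaaSbbbb => aaaaaSbbbbb => aaaaaaSbbbbbb => aaaaaaaSbbbbbbb => aaaaaaaabbbbbbbb
Accepted

1


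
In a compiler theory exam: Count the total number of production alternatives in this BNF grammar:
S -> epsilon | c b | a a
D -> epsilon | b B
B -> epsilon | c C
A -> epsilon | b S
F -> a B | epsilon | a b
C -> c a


Counting alternatives per rule:
  S: 3 alternative(s)
  D: 2 alternative(s)
  B: 2 alternative(s)
  A: 2 alternative(s)
  F: 3 alternative(s)
  C: 1 alternative(s)
Sum: 3 + 2 + 2 + 2 + 3 + 1 = 13

13


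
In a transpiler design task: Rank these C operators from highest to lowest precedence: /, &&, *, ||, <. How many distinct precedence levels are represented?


Looking up precedence for each operator:
  / -> precedence 6
  && -> precedence 2
  * -> precedence 6
  || -> precedence 1
  < -> precedence 4
Sorted highest to lowest: /, *, <, &&, ||
Distinct precedence values: [6, 4, 2, 1]
Number of distinct levels: 4

4


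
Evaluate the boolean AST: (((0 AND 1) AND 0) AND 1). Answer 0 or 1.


Step 1: Evaluate inner node
  0 AND 1 = 0
Step 2: Evaluate next node
  0 AND 0 = 0
Step 3: Evaluate root node
  0 AND 1 = 0

0


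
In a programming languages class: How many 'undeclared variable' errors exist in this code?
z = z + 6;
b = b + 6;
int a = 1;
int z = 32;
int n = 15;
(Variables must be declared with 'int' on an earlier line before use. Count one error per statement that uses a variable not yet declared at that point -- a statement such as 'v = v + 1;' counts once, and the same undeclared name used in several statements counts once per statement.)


Scanning code line by line:
  Line 1: use 'z' -> ERROR (undeclared)
  Line 2: use 'b' -> ERROR (undeclared)
  Line 3: declare 'a' -> declared = ['a']
  Line 4: declare 'z' -> declared = ['a', 'z']
  Line 5: declare 'n' -> declared = ['a', 'n', 'z']
Total undeclared variable errors: 2

2


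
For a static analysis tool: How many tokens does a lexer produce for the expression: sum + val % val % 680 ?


Scanning 'sum + val % val % 680'
Token 1: 'sum' -> identifier
Token 2: '+' -> operator
Token 3: 'val' -> identifier
Token 4: '%' -> operator
Token 5: 'val' -> identifier
Token 6: '%' -> operator
Token 7: '680' -> integer_literal
Total tokens: 7

7


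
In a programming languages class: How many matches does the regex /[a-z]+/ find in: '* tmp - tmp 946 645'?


Pattern: /[a-z]+/ (identifiers)
Input: '* tmp - tmp 946 645'
Scanning for matches:
  Match 1: 'tmp'
  Match 2: 'tmp'
Total matches: 2

2


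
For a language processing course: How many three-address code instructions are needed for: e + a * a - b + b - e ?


Expression: e + a * a - b + b - e
Generating three-address code (respecting * over +/- precedence):
  Instruction 1: t1 = a * a
  Instruction 2: t2 = e + t1
  Instruction 3: t3 = t2 - b
  Instruction 4: t4 = t3 + b
  Instruction 5: t5 = t4 - e
Total instructions: 5

5


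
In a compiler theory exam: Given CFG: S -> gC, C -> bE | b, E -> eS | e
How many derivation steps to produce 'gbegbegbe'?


Grammar: S -> gC, C -> bE | b, E -> eS | e
Deriving 'gbegbegbe':
Step 1: S -> gC => gC
Step 2: C -> bE => gbE
Step 3: E -> eS => gbeS
Step 4: S -> gC => gbegC
Step 5: C -> bE => gbegbE
Step 6: E -> eS => gbegbeS
Step 7: S -> gC => gbegbegC
Step 8: C -> bE => gbegbegbE
Step 9: E -> e => gbegbegbe
Total derivation steps: 9

9


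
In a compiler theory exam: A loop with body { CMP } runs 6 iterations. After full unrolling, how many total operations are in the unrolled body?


Loop body operations: CMP (1 op per iteration)
Unrolling 6 iterations:
  Iteration 1: CMP (1 ops)
  Iteration 2: CMP (1 ops)
  Iteration 3: CMP (1 ops)
  Iteration 4: CMP (1 ops)
  Iteration 5: CMP (1 ops)
  Iteration 6: CMP (1 ops)
Total: 6 iterations * 1 ops/iter = 6 operations

6


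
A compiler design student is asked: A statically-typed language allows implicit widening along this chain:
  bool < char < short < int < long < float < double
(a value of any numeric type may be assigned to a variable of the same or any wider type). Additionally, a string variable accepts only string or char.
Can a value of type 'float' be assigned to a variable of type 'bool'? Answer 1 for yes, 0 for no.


Target variable type: bool
Source value type: float
Numeric ranks: float=5, bool=0
Widening allowed iff rank(source) <= rank(target): 5 <= 0? No
Result: 0

0


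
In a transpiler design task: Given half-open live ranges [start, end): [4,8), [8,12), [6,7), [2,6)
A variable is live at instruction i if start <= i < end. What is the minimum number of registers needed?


Live ranges:
  Var0: [4, 8)
  Var1: [8, 12)
  Var2: [6, 7)
  Var3: [2, 6)
Sweep-line events (position, delta, active):
  pos=2 start -> active=1
  pos=4 start -> active=2
  pos=6 end -> active=1
  pos=6 start -> active=2
  pos=7 end -> active=1
  pos=8 end -> active=0
  pos=8 start -> active=1
  pos=12 end -> active=0
Maximum simultaneous active: 2
Minimum registers needed: 2

2


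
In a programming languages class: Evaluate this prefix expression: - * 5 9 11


Parsing prefix expression: - * 5 9 11
Step 1: Innermost operation '* 5 9'
  5 * 9 = 45
Step 2: Outer operation '- [45] 11'
  45 - 11 = 34

34


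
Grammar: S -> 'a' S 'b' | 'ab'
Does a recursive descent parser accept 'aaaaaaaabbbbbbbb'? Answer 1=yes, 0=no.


Grammar accepts strings of the form a^n b^n (n >= 1)
Word: 'aaaaaaaabbbbbbbb'
Counting: 8 a's and 8 b's
Check: 8 == 8? Yes
Derivation (S -> aSb applied 7 time(s), then S -> ab): S => aSb => aaSbb => aaaSbbb => aaaaSbbbb => aaaaaSbbbbb => aaaaaaSbbbbbb => aaaaaaaSbbbbbbb => aaaaaaaabbbbbbbb
Accepted

1


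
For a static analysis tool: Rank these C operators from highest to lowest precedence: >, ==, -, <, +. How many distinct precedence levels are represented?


Looking up precedence for each operator:
  > -> precedence 4
  == -> precedence 3
  - -> precedence 5
  < -> precedence 4
  + -> precedence 5
Sorted highest to lowest: -, +, >, <, ==
Distinct precedence values: [5, 4, 3]
Number of distinct levels: 3

3


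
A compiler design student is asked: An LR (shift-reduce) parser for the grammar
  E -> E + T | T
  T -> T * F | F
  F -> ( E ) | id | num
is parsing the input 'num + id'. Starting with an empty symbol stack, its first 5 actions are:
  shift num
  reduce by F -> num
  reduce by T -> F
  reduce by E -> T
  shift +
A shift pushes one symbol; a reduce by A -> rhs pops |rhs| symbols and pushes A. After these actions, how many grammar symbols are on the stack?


Tracking the symbol stack through each action:
  Action 1: shift 'num' : push -> stack = [num] (size 1)
  Action 2: reduce by F -> num : pop 1, push F -> stack = [F] (size 1)
  Action 3: reduce by T -> F : pop 1, push T -> stack = [T] (size 1)
  Action 4: reduce by E -> T : pop 1, push E -> stack = [E] (size 1)
  Action 5: shift '+' : push -> stack = [E, +] (size 2)
Final stack size: 2

2


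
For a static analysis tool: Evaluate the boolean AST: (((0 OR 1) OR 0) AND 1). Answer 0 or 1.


Step 1: Evaluate inner node
  0 OR 1 = 1
Step 2: Evaluate next node
  1 OR 0 = 1
Step 3: Evaluate root node
  1 AND 1 = 1

1


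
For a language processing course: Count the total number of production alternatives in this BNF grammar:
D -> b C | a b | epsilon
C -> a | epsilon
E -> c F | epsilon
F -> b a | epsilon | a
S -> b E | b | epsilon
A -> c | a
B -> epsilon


Counting alternatives per rule:
  D: 3 alternative(s)
  C: 2 alternative(s)
  E: 2 alternative(s)
  F: 3 alternative(s)
  S: 3 alternative(s)
  A: 2 alternative(s)
  B: 1 alternative(s)
Sum: 3 + 2 + 2 + 3 + 3 + 2 + 1 = 16

16


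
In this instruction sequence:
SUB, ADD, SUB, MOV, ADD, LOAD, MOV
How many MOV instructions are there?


Scanning instruction sequence for MOV:
  Position 1: SUB
  Position 2: ADD
  Position 3: SUB
  Position 4: MOV <- MATCH
  Position 5: ADD
  Position 6: LOAD
  Position 7: MOV <- MATCH
Matches at positions: [4, 7]
Total MOV count: 2

2


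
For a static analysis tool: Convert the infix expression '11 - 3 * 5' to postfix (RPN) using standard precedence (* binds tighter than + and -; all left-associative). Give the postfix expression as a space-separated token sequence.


Applying the shunting-yard algorithm:
  Operand 11 -> output
  Push '-' onto operator stack -> op-stack: [-]
  Operand 3 -> output
  Push '*' onto operator stack -> op-stack: [-, *]
  Operand 5 -> output
  End of input: pop '*' to output
  End of input: pop '-' to output
Postfix result: 11 3 5 * -

11 3 5 * -


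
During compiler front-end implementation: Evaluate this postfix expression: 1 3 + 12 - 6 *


Processing tokens left to right:
Push 1, Push 3
Pop 1 and 3, compute 1 + 3 = 4, push 4
Push 12
Pop 4 and 12, compute 4 - 12 = -8, push -8
Push 6
Pop -8 and 6, compute -8 * 6 = -48, push -48
Stack result: -48

-48


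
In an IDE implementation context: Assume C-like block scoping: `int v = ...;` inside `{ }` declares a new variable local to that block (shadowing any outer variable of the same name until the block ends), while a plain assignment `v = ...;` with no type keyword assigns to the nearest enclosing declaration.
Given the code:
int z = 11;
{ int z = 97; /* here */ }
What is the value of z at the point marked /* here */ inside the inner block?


Analyzing scoping rules:
Outer scope: declares z = 11
Inner block: 'int z = 97;' declares a NEW z that shadows the outer one
Inside the block the inner declaration is in scope -> 97
Result: 97

97


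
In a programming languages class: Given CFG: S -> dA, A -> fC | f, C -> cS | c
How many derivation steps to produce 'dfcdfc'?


Grammar: S -> dA, A -> fC | f, C -> cS | c
Deriving 'dfcdfc':
Step 1: S -> dA => dA
Step 2: A -> fC => dfC
Step 3: C -> cS => dfcS
Step 4: S -> dA => dfcdA
Step 5: A -> fC => dfcdfC
Step 6: C -> c => dfcdfc
Total derivation steps: 6

6


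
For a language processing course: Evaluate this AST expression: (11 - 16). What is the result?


Expression: (11 - 16)
Evaluating step by step:
  11 - 16 = -5
Result: -5

-5


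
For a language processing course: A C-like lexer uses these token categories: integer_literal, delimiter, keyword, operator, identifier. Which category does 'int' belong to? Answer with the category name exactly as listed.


Token: 'int'
Checking categories:
  identifier: no
  integer_literal: no
  operator: no
  keyword: YES
  delimiter: no
Category: keyword

keyword


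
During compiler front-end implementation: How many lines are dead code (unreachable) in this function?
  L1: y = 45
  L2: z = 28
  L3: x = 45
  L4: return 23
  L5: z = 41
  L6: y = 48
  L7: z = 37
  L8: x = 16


Analyzing control flow:
  L1: reachable (before return)
  L2: reachable (before return)
  L3: reachable (before return)
  L4: reachable (return statement)
  L5: DEAD (after return at L4)
  L6: DEAD (after return at L4)
  L7: DEAD (after return at L4)
  L8: DEAD (after return at L4)
Return at L4, total lines = 8
Dead lines: L5 through L8
Count: 4

4


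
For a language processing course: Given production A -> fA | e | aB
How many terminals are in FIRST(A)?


Production: A -> fA | e | aB
Examining each alternative for leading terminals:
  A -> fA : first terminal = 'f'
  A -> e : first terminal = 'e'
  A -> aB : first terminal = 'a'
FIRST(A) = {a, e, f}
Count: 3

3


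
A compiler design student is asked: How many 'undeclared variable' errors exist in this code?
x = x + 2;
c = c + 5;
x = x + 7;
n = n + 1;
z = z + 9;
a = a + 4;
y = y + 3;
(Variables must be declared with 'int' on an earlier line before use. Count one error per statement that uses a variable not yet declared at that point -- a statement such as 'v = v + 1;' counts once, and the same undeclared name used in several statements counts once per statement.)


Scanning code line by line:
  Line 1: use 'x' -> ERROR (undeclared)
  Line 2: use 'c' -> ERROR (undeclared)
  Line 3: use 'x' -> ERROR (undeclared)
  Line 4: use 'n' -> ERROR (undeclared)
  Line 5: use 'z' -> ERROR (undeclared)
  Line 6: use 'a' -> ERROR (undeclared)
  Line 7: use 'y' -> ERROR (undeclared)
Total undeclared variable errors: 7

7


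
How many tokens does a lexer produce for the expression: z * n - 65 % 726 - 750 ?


Scanning 'z * n - 65 % 726 - 750'
Token 1: 'z' -> identifier
Token 2: '*' -> operator
Token 3: 'n' -> identifier
Token 4: '-' -> operator
Token 5: '65' -> integer_literal
Token 6: '%' -> operator
Token 7: '726' -> integer_literal
Token 8: '-' -> operator
Token 9: '750' -> integer_literal
Total tokens: 9

9


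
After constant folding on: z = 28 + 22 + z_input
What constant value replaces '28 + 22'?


Identifying constant sub-expression:
  Original: z = 28 + 22 + z_input
  28 and 22 are both compile-time constants
  Evaluating: 28 + 22 = 50
  After folding: z = 50 + z_input

50


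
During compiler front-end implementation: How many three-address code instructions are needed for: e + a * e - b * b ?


Expression: e + a * e - b * b
Generating three-address code (respecting * over +/- precedence):
  Instruction 1: t1 = a * e
  Instruction 2: t2 = b * b
  Instruction 3: t3 = e + t1
  Instruction 4: t4 = t3 - t2
Total instructions: 4

4


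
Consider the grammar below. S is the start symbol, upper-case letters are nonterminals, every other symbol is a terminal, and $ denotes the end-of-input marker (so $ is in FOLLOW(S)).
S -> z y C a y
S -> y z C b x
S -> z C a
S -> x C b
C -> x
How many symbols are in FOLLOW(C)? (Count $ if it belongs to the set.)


S is the start symbol and does not occur in any rule body, so FOLLOW(S) = {$}.
Examining every occurrence of C in a rule body:
  S -> z y C a y : C is followed by terminal 'a' -> add 'a'
  S -> y z C b x : C is followed by terminal 'b' -> add 'b'
  S -> z C a : C is followed by terminal 'a' -> add 'a' (already in the set)
  S -> x C b : C is followed by terminal 'b' -> add 'b' (already in the set)
  C -> x : C does not occur in the body -> contributes nothing
FOLLOW(C) = {a, b}
Count: 2

2


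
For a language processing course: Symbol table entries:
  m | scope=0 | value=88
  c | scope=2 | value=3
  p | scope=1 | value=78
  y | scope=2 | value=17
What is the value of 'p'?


Searching symbol table for 'p':
  m | scope=0 | value=88
  c | scope=2 | value=3
  p | scope=1 | value=78 <- MATCH
  y | scope=2 | value=17
Found 'p' at scope 1 with value 78

78


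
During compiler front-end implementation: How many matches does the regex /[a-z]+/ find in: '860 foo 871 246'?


Pattern: /[a-z]+/ (identifiers)
Input: '860 foo 871 246'
Scanning for matches:
  Match 1: 'foo'
Total matches: 1

1


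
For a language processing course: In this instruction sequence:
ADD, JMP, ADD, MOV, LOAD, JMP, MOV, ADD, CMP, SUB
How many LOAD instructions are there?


Scanning instruction sequence for LOAD:
  Position 1: ADD
  Position 2: JMP
  Position 3: ADD
  Position 4: MOV
  Position 5: LOAD <- MATCH
  Position 6: JMP
  Position 7: MOV
  Position 8: ADD
  Position 9: CMP
  Position 10: SUB
Matches at positions: [5]
Total LOAD count: 1

1


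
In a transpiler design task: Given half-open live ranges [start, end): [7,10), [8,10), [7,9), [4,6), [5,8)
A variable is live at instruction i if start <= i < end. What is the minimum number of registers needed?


Live ranges:
  Var0: [7, 10)
  Var1: [8, 10)
  Var2: [7, 9)
  Var3: [4, 6)
  Var4: [5, 8)
Sweep-line events (position, delta, active):
  pos=4 start -> active=1
  pos=5 start -> active=2
  pos=6 end -> active=1
  pos=7 start -> active=2
  pos=7 start -> active=3
  pos=8 end -> active=2
  pos=8 start -> active=3
  pos=9 end -> active=2
  pos=10 end -> active=1
  pos=10 end -> active=0
Maximum simultaneous active: 3
Minimum registers needed: 3

3


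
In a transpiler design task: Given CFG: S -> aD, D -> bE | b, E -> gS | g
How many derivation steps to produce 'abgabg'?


Grammar: S -> aD, D -> bE | b, E -> gS | g
Deriving 'abgabg':
Step 1: S -> aD => aD
Step 2: D -> bE => abE
Step 3: E -> gS => abgS
Step 4: S -> aD => abgaD
Step 5: D -> bE => abgabE
Step 6: E -> g => abgabg
Total derivation steps: 6

6


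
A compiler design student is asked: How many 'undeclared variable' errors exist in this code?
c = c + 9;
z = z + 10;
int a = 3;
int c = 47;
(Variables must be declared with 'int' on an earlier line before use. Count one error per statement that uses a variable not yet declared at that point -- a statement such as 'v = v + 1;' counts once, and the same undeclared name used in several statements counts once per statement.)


Scanning code line by line:
  Line 1: use 'c' -> ERROR (undeclared)
  Line 2: use 'z' -> ERROR (undeclared)
  Line 3: declare 'a' -> declared = ['a']
  Line 4: declare 'c' -> declared = ['a', 'c']
Total undeclared variable errors: 2

2


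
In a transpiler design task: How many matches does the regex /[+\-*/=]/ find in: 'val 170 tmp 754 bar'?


Pattern: /[+\-*/=]/ (operators)
Input: 'val 170 tmp 754 bar'
Scanning for matches:
Total matches: 0

0


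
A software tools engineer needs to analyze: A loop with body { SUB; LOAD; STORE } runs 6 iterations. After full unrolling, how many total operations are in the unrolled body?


Loop body operations: SUB, LOAD, STORE (3 ops per iteration)
Unrolling 6 iterations:
  Iteration 1: SUB, LOAD, STORE (3 ops)
  Iteration 2: SUB, LOAD, STORE (3 ops)
  Iteration 3: SUB, LOAD, STORE (3 ops)
  Iteration 4: SUB, LOAD, STORE (3 ops)
  Iteration 5: SUB, LOAD, STORE (3 ops)
  Iteration 6: SUB, LOAD, STORE (3 ops)
Total: 6 iterations * 3 ops/iter = 18 operations

18


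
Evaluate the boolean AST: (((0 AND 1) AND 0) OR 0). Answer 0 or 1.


Step 1: Evaluate inner node
  0 AND 1 = 0
Step 2: Evaluate next node
  0 AND 0 = 0
Step 3: Evaluate root node
  0 OR 0 = 0

0


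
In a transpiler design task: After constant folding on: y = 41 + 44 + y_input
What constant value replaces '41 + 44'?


Identifying constant sub-expression:
  Original: y = 41 + 44 + y_input
  41 and 44 are both compile-time constants
  Evaluating: 41 + 44 = 85
  After folding: y = 85 + y_input

85


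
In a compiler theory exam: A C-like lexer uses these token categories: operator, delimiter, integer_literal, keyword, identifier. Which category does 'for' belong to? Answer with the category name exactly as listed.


Token: 'for'
Checking categories:
  identifier: no
  integer_literal: no
  operator: no
  keyword: YES
  delimiter: no
Category: keyword

keyword


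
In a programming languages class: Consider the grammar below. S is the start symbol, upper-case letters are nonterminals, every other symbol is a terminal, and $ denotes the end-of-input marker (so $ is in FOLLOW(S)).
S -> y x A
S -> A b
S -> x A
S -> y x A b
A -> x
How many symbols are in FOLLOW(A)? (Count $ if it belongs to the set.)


S is the start symbol and does not occur in any rule body, so FOLLOW(S) = {$}.
Examining every occurrence of A in a rule body:
  S -> y x A : A is at the right end -> add FOLLOW(S) = {$}
  S -> A b : A is followed by terminal 'b' -> add 'b'
  S -> x A : A is at the right end -> add FOLLOW(S) = {$} (already in the set)
  S -> y x A b : A is followed by terminal 'b' -> add 'b' (already in the set)
  A -> x : A does not occur in the body -> contributes nothing
FOLLOW(A) = {b, $}
Count: 2

2


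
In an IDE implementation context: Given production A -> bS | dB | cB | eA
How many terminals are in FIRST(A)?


Production: A -> bS | dB | cB | eA
Examining each alternative for leading terminals:
  A -> bS : first terminal = 'b'
  A -> dB : first terminal = 'd'
  A -> cB : first terminal = 'c'
  A -> eA : first terminal = 'e'
FIRST(A) = {b, c, d, e}
Count: 4

4


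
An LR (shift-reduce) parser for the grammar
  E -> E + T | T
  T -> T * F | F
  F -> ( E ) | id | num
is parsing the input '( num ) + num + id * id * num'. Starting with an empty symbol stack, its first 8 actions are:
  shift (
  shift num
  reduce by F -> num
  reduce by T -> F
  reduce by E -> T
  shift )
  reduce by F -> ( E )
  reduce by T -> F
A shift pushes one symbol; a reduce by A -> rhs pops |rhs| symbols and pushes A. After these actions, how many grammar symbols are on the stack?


Tracking the symbol stack through each action:
  Action 1: shift '(' : push -> stack = [(] (size 1)
  Action 2: shift 'num' : push -> stack = [(, num] (size 2)
  Action 3: reduce by F -> num : pop 1, push F -> stack = [(, F] (size 2)
  Action 4: reduce by T -> F : pop 1, push T -> stack = [(, T] (size 2)
  Action 5: reduce by E -> T : pop 1, push E -> stack = [(, E] (size 2)
  Action 6: shift ')' : push -> stack = [(, E, )] (size 3)
  Action 7: reduce by F -> ( E ) : pop 3, push F -> stack = [F] (size 1)
  Action 8: reduce by T -> F : pop 1, push T -> stack = [T] (size 1)
Final stack size: 1

1


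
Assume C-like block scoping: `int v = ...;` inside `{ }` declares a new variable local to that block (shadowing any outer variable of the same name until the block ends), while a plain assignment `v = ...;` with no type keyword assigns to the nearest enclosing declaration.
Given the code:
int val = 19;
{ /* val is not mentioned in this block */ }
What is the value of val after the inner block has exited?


Analyzing scoping rules:
Outer scope: declares val = 19
Inner block: val is neither redeclared nor assigned -> unchanged
After the block -> 19
Result: 19

19


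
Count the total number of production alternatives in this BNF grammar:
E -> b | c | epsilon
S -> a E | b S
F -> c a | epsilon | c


Counting alternatives per rule:
  E: 3 alternative(s)
  S: 2 alternative(s)
  F: 3 alternative(s)
Sum: 3 + 2 + 3 = 8

8


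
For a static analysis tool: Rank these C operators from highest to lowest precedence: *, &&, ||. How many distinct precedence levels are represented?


Looking up precedence for each operator:
  * -> precedence 6
  && -> precedence 2
  || -> precedence 1
Sorted highest to lowest: *, &&, ||
Distinct precedence values: [6, 2, 1]
Number of distinct levels: 3

3


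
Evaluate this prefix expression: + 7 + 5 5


Parsing prefix expression: + 7 + 5 5
Step 1: Innermost operation '+ 5 5'
  5 + 5 = 10
Step 2: Outer operation '+ 7 [10]'
  7 + 10 = 17

17


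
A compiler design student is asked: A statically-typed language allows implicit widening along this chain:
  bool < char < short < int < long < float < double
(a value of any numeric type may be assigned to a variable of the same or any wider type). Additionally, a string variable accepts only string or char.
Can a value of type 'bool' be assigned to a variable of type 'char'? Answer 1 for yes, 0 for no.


Target variable type: char
Source value type: bool
Numeric ranks: bool=0, char=1
Widening allowed iff rank(source) <= rank(target): 0 <= 1? Yes
Result: 1

1


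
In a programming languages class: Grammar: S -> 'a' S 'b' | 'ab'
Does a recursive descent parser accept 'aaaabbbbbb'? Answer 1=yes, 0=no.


Grammar accepts strings of the form a^n b^n (n >= 1)
Word: 'aaaabbbbbb'
Counting: 4 a's and 6 b's
Check: 4 == 6? No
Mismatch: a-count != b-count
Rejected

0


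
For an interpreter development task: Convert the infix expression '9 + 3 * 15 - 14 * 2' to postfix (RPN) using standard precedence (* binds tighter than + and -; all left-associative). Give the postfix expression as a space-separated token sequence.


Applying the shunting-yard algorithm:
  Operand 9 -> output
  Push '+' onto operator stack -> op-stack: [+]
  Operand 3 -> output
  Push '*' onto operator stack -> op-stack: [+, *]
  Operand 15 -> output
  See '-' (prec 1); top '*' (prec 2) >= it -> pop '*' to output
  See '-' (prec 1); top '+' (prec 1) >= it -> pop '+' to output
  Push '-' onto operator stack -> op-stack: [-]
  Operand 14 -> output
  Push '*' onto operator stack -> op-stack: [-, *]
  Operand 2 -> output
  End of input: pop '*' to output
  End of input: pop '-' to output
Postfix result: 9 3 15 * + 14 2 * -

9 3 15 * + 14 2 * -


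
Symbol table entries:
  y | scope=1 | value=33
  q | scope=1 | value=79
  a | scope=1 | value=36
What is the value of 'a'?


Searching symbol table for 'a':
  y | scope=1 | value=33
  q | scope=1 | value=79
  a | scope=1 | value=36 <- MATCH
Found 'a' at scope 1 with value 36

36


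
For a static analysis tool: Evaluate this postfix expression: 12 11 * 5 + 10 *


Processing tokens left to right:
Push 12, Push 11
Pop 12 and 11, compute 12 * 11 = 132, push 132
Push 5
Pop 132 and 5, compute 132 + 5 = 137, push 137
Push 10
Pop 137 and 10, compute 137 * 10 = 1370, push 1370
Stack result: 1370

1370


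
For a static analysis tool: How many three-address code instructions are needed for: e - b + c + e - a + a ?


Expression: e - b + c + e - a + a
Generating three-address code (respecting * over +/- precedence):
  Instruction 1: t1 = e - b
  Instruction 2: t2 = t1 + c
  Instruction 3: t3 = t2 + e
  Instruction 4: t4 = t3 - a
  Instruction 5: t5 = t4 + a
Total instructions: 5

5


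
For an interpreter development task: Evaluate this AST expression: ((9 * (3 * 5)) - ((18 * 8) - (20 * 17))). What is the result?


Expression: ((9 * (3 * 5)) - ((18 * 8) - (20 * 17)))
Evaluating step by step:
  3 * 5 = 15
  9 * 15 = 135
  18 * 8 = 144
  20 * 17 = 340
  144 - 340 = -196
  135 - -196 = 331
Result: 331

331


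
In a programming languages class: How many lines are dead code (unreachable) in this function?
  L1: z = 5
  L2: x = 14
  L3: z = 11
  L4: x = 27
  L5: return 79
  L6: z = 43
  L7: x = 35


Analyzing control flow:
  L1: reachable (before return)
  L2: reachable (before return)
  L3: reachable (before return)
  L4: reachable (before return)
  L5: reachable (return statement)
  L6: DEAD (after return at L5)
  L7: DEAD (after return at L5)
Return at L5, total lines = 7
Dead lines: L6 through L7
Count: 2

2


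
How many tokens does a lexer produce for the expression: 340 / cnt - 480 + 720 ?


Scanning '340 / cnt - 480 + 720'
Token 1: '340' -> integer_literal
Token 2: '/' -> operator
Token 3: 'cnt' -> identifier
Token 4: '-' -> operator
Token 5: '480' -> integer_literal
Token 6: '+' -> operator
Token 7: '720' -> integer_literal
Total tokens: 7

7


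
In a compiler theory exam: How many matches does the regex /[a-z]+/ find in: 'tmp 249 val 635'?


Pattern: /[a-z]+/ (identifiers)
Input: 'tmp 249 val 635'
Scanning for matches:
  Match 1: 'tmp'
  Match 2: 'val'
Total matches: 2

2


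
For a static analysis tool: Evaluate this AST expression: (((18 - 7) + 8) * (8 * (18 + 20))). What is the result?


Expression: (((18 - 7) + 8) * (8 * (18 + 20)))
Evaluating step by step:
  18 - 7 = 11
  11 + 8 = 19
  18 + 20 = 38
  8 * 38 = 304
  19 * 304 = 5776
Result: 5776

5776


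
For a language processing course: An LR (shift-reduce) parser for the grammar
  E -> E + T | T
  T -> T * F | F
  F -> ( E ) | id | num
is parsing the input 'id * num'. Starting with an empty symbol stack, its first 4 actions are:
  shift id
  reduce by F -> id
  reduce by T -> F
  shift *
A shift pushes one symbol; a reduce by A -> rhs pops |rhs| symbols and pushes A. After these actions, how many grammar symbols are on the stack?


Tracking the symbol stack through each action:
  Action 1: shift 'id' : push -> stack = [id] (size 1)
  Action 2: reduce by F -> id : pop 1, push F -> stack = [F] (size 1)
  Action 3: reduce by T -> F : pop 1, push T -> stack = [T] (size 1)
  Action 4: shift '*' : push -> stack = [T, *] (size 2)
Final stack size: 2

2


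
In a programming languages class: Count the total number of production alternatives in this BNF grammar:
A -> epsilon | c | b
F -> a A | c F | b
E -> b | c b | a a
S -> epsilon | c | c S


Counting alternatives per rule:
  A: 3 alternative(s)
  F: 3 alternative(s)
  E: 3 alternative(s)
  S: 3 alternative(s)
Sum: 3 + 3 + 3 + 3 = 12

12


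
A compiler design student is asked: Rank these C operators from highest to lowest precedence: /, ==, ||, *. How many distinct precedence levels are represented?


Looking up precedence for each operator:
  / -> precedence 6
  == -> precedence 3
  || -> precedence 1
  * -> precedence 6
Sorted highest to lowest: /, *, ==, ||
Distinct precedence values: [6, 3, 1]
Number of distinct levels: 3

3


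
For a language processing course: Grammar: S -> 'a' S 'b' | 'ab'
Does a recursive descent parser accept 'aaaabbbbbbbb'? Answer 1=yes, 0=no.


Grammar accepts strings of the form a^n b^n (n >= 1)
Word: 'aaaabbbbbbbb'
Counting: 4 a's and 8 b's
Check: 4 == 8? No
Mismatch: a-count != b-count
Rejected

0


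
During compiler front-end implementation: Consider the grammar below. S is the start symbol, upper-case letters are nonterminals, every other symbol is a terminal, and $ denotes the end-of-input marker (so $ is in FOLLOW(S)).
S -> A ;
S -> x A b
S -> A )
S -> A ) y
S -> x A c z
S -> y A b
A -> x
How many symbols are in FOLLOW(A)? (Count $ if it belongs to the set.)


S is the start symbol and does not occur in any rule body, so FOLLOW(S) = {$}.
Examining every occurrence of A in a rule body:
  S -> A ; : A is followed by terminal ';' -> add ';'
  S -> x A b : A is followed by terminal 'b' -> add 'b'
  S -> A ) : A is followed by terminal ')' -> add ')'
  S -> A ) y : A is followed by terminal ')' -> add ')' (already in the set)
  S -> x A c z : A is followed by terminal 'c' -> add 'c'
  S -> y A b : A is followed by terminal 'b' -> add 'b' (already in the set)
  A -> x : A does not occur in the body -> contributes nothing
FOLLOW(A) = {), ;, b, c}
Count: 4

4


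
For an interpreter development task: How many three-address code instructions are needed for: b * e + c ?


Expression: b * e + c
Generating three-address code (respecting * over +/- precedence):
  Instruction 1: t1 = b * e
  Instruction 2: t2 = t1 + c
Total instructions: 2

2


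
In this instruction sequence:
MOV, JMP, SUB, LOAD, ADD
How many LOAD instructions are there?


Scanning instruction sequence for LOAD:
  Position 1: MOV
  Position 2: JMP
  Position 3: SUB
  Position 4: LOAD <- MATCH
  Position 5: ADD
Matches at positions: [4]
Total LOAD count: 1

1


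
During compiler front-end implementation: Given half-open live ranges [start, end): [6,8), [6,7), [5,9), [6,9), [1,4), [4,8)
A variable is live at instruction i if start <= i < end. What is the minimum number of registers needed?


Live ranges:
  Var0: [6, 8)
  Var1: [6, 7)
  Var2: [5, 9)
  Var3: [6, 9)
  Var4: [1, 4)
  Var5: [4, 8)
Sweep-line events (position, delta, active):
  pos=1 start -> active=1
  pos=4 end -> active=0
  pos=4 start -> active=1
  pos=5 start -> active=2
  pos=6 start -> active=3
  pos=6 start -> active=4
  pos=6 start -> active=5
  pos=7 end -> active=4
  pos=8 end -> active=3
  pos=8 end -> active=2
  pos=9 end -> active=1
  pos=9 end -> active=0
Maximum simultaneous active: 5
Minimum registers needed: 5

5


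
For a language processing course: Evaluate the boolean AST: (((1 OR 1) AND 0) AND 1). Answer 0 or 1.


Step 1: Evaluate inner node
  1 OR 1 = 1
Step 2: Evaluate next node
  1 AND 0 = 0
Step 3: Evaluate root node
  0 AND 1 = 0

0


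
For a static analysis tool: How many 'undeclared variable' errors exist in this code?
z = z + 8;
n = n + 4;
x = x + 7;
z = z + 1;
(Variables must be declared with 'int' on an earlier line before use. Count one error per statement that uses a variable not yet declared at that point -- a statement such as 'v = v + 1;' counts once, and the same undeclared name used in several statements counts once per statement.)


Scanning code line by line:
  Line 1: use 'z' -> ERROR (undeclared)
  Line 2: use 'n' -> ERROR (undeclared)
  Line 3: use 'x' -> ERROR (undeclared)
  Line 4: use 'z' -> ERROR (undeclared)
Total undeclared variable errors: 4

4


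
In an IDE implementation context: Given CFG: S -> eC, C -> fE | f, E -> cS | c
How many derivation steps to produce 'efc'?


Grammar: S -> eC, C -> fE | f, E -> cS | c
Deriving 'efc':
Step 1: S -> eC => eC
Step 2: C -> fE => efE
Step 3: E -> c => efc
Total derivation steps: 3

3


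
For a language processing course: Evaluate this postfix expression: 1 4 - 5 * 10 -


Processing tokens left to right:
Push 1, Push 4
Pop 1 and 4, compute 1 - 4 = -3, push -3
Push 5
Pop -3 and 5, compute -3 * 5 = -15, push -15
Push 10
Pop -15 and 10, compute -15 - 10 = -25, push -25
Stack result: -25

-25


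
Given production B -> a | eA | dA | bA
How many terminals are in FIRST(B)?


Production: B -> a | eA | dA | bA
Examining each alternative for leading terminals:
  B -> a : first terminal = 'a'
  B -> eA : first terminal = 'e'
  B -> dA : first terminal = 'd'
  B -> bA : first terminal = 'b'
FIRST(B) = {a, b, d, e}
Count: 4

4


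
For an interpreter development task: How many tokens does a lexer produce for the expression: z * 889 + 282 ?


Scanning 'z * 889 + 282'
Token 1: 'z' -> identifier
Token 2: '*' -> operator
Token 3: '889' -> integer_literal
Token 4: '+' -> operator
Token 5: '282' -> integer_literal
Total tokens: 5

5


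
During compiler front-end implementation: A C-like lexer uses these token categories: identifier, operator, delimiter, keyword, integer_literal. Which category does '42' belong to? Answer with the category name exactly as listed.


Token: '42'
Checking categories:
  identifier: no
  integer_literal: YES
  operator: no
  keyword: no
  delimiter: no
Category: integer_literal

integer_literal


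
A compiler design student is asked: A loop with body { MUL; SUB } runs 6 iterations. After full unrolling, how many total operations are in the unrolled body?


Loop body operations: MUL, SUB (2 ops per iteration)
Unrolling 6 iterations:
  Iteration 1: MUL, SUB (2 ops)
  Iteration 2: MUL, SUB (2 ops)
  Iteration 3: MUL, SUB (2 ops)
  Iteration 4: MUL, SUB (2 ops)
  Iteration 5: MUL, SUB (2 ops)
  Iteration 6: MUL, SUB (2 ops)
Total: 6 iterations * 2 ops/iter = 12 operations

12


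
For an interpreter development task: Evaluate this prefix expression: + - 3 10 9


Parsing prefix expression: + - 3 10 9
Step 1: Innermost operation '- 3 10'
  3 - 10 = -7
Step 2: Outer operation '+ [-7] 9'
  -7 + 9 = 2

2


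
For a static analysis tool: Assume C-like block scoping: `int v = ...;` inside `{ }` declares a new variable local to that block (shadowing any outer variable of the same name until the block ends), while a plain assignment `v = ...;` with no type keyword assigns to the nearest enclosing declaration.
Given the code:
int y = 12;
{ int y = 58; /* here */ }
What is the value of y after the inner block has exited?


Analyzing scoping rules:
Outer scope: declares y = 12
Inner block: 'int y = 58;' declares a NEW y that shadows the outer one
When the block exits the inner y goes out of scope; the outer y was never modified -> 12
Result: 12

12


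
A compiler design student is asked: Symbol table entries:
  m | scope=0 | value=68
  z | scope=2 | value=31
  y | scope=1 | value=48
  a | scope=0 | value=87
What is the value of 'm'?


Searching symbol table for 'm':
  m | scope=0 | value=68 <- MATCH
  z | scope=2 | value=31
  y | scope=1 | value=48
  a | scope=0 | value=87
Found 'm' at scope 0 with value 68

68


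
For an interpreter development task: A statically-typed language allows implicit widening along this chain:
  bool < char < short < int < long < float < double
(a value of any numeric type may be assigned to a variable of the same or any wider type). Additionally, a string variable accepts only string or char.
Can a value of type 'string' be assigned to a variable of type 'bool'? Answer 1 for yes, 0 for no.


Target variable type: bool
Source value type: string
Rule: string cannot widen to any numeric type
Result: 0

0


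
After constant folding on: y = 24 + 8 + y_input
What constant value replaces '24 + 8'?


Identifying constant sub-expression:
  Original: y = 24 + 8 + y_input
  24 and 8 are both compile-time constants
  Evaluating: 24 + 8 = 32
  After folding: y = 32 + y_input

32


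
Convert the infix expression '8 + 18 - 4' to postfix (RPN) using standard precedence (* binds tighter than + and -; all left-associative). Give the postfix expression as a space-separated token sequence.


Applying the shunting-yard algorithm:
  Operand 8 -> output
  Push '+' onto operator stack -> op-stack: [+]
  Operand 18 -> output
  See '-' (prec 1); top '+' (prec 1) >= it -> pop '+' to output
  Push '-' onto operator stack -> op-stack: [-]
  Operand 4 -> output
  End of input: pop '-' to output
Postfix result: 8 18 + 4 -

8 18 + 4 -


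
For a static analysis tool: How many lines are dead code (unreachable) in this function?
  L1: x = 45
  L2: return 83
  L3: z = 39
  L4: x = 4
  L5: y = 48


Analyzing control flow:
  L1: reachable (before return)
  L2: reachable (return statement)
  L3: DEAD (after return at L2)
  L4: DEAD (after return at L2)
  L5: DEAD (after return at L2)
Return at L2, total lines = 5
Dead lines: L3 through L5
Count: 3

3


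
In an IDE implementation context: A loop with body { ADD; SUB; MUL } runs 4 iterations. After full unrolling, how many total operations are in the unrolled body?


Loop body operations: ADD, SUB, MUL (3 ops per iteration)
Unrolling 4 iterations:
  Iteration 1: ADD, SUB, MUL (3 ops)
  Iteration 2: ADD, SUB, MUL (3 ops)
  Iteration 3: ADD, SUB, MUL (3 ops)
  Iteration 4: ADD, SUB, MUL (3 ops)
Total: 4 iterations * 3 ops/iter = 12 operations

12


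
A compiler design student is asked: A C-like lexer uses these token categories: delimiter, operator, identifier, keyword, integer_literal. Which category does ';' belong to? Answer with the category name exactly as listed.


Token: ';'
Checking categories:
  identifier: no
  integer_literal: no
  operator: no
  keyword: no
  delimiter: YES
Category: delimiter

delimiter


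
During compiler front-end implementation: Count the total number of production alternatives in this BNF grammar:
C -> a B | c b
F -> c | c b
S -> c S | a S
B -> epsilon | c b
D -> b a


Counting alternatives per rule:
  C: 2 alternative(s)
  F: 2 alternative(s)
  S: 2 alternative(s)
  B: 2 alternative(s)
  D: 1 alternative(s)
Sum: 2 + 2 + 2 + 2 + 1 = 9

9


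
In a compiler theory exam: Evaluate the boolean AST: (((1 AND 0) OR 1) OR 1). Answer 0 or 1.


Step 1: Evaluate inner node
  1 AND 0 = 0
Step 2: Evaluate next node
  0 OR 1 = 1
Step 3: Evaluate root node
  1 OR 1 = 1

1


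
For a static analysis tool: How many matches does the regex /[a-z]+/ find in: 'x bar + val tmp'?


Pattern: /[a-z]+/ (identifiers)
Input: 'x bar + val tmp'
Scanning for matches:
  Match 1: 'x'
  Match 2: 'bar'
  Match 3: 'val'
  Match 4: 'tmp'
Total matches: 4

4


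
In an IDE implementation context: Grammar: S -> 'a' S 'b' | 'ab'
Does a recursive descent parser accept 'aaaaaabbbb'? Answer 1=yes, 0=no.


Grammar accepts strings of the form a^n b^n (n >= 1)
Word: 'aaaaaabbbb'
Counting: 6 a's and 4 b's
Check: 6 == 4? No
Mismatch: a-count != b-count
Rejected

0


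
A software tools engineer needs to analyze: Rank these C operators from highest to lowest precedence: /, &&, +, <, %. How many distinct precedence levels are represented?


Looking up precedence for each operator:
  / -> precedence 6
  && -> precedence 2
  + -> precedence 5
  < -> precedence 4
  % -> precedence 6
Sorted highest to lowest: /, %, +, <, &&
Distinct precedence values: [6, 5, 4, 2]
Number of distinct levels: 4

4


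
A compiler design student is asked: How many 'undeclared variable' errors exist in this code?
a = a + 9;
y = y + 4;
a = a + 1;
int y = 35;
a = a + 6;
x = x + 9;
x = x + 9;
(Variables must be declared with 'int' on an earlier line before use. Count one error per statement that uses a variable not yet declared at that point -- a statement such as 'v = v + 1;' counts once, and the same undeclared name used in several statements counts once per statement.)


Scanning code line by line:
  Line 1: use 'a' -> ERROR (undeclared)
  Line 2: use 'y' -> ERROR (undeclared)
  Line 3: use 'a' -> ERROR (undeclared)
  Line 4: declare 'y' -> declared = ['y']
  Line 5: use 'a' -> ERROR (undeclared)
  Line 6: use 'x' -> ERROR (undeclared)
  Line 7: use 'x' -> ERROR (undeclared)
Total undeclared variable errors: 6

6
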